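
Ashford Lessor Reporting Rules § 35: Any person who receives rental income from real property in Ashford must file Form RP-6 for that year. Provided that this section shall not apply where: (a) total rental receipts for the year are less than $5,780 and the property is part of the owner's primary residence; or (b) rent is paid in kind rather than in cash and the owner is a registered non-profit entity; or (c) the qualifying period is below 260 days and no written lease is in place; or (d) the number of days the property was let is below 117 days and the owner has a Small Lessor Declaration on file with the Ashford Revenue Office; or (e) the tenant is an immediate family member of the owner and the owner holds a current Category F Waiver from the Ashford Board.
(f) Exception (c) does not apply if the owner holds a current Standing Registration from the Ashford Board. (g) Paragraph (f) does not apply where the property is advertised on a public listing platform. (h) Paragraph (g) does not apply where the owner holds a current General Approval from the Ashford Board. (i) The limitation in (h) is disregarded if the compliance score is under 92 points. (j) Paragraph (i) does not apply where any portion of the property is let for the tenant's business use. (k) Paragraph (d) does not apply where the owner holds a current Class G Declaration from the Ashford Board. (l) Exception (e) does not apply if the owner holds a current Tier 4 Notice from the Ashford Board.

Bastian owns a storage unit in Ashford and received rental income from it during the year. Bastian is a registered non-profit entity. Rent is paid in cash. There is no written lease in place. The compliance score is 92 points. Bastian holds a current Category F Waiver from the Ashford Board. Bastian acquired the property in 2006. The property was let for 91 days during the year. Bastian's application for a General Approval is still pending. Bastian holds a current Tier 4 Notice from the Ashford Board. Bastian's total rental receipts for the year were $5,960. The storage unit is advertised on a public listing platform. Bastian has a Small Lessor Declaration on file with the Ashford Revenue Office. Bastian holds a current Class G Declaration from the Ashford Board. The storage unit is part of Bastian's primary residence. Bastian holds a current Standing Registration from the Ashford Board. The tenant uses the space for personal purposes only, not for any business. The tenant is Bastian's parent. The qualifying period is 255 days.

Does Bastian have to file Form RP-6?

Exception (a) requires that total rental receipts for the year are less than $5,780; but total rental receipts for the year are $5,960, not less than $5,780, so (a) is unavailable.
Exception (b) fails — rent is paid in cash.
Exception (c)'s conditions are all satisfied: the qualifying period is 255 days, below the 260 days limit; there is no written lease. Applying paragraphs (f)–(j): (f) applies (a current Standing Registration is held), but is itself disapplied by (g): (g) is engaged — the property is publicly advertised. (h), which would lift (g), is not engaged — no current General Approval is held. (c) remains available.
Exception (d) is satisfied on its face — the number of days the property was let is 91 days, below the 117 days limit; a Small Lessor Declaration is on file. However, paragraph (k) must be considered: (k) operates — a current Class G Declaration is held. Exception (d) does not apply.
Exception (e) is satisfied on its face — the tenant is an immediate family member; a current Category F Waiver is held. But: (l) operates against (e): a current Tier 4 Notice is held. (e) is therefore removed.

No — exception (c) applies; Bastian is not required to file Form RP-6.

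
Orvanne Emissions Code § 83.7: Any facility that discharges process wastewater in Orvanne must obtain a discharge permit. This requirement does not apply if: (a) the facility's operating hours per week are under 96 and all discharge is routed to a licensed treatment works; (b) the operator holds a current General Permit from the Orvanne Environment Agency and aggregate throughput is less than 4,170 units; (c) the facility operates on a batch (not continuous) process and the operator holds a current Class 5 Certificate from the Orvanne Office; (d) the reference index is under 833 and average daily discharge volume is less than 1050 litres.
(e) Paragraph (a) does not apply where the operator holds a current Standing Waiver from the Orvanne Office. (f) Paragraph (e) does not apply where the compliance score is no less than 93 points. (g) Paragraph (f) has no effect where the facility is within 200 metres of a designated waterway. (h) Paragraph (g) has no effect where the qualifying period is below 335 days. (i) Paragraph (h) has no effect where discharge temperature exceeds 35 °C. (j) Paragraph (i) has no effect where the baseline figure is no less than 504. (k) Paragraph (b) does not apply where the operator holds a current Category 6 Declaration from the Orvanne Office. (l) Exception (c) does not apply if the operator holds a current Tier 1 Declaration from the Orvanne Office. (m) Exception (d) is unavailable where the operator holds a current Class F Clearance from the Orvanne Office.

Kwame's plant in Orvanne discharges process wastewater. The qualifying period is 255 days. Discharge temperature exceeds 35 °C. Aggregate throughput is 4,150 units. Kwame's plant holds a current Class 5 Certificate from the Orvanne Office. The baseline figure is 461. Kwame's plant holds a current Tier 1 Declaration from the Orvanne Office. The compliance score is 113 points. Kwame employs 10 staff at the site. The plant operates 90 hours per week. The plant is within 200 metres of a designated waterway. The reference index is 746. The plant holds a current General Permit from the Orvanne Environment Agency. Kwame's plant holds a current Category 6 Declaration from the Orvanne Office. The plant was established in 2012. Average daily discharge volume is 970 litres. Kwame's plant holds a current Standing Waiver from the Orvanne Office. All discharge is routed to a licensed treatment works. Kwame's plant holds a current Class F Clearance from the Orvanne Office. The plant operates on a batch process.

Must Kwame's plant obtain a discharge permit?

Yes — Kwame's plant must obtain a discharge permit.

Exception (a)'s conditions are all satisfied: the facility's operating hours per week are 90, under the 96 limit; discharge is routed to a licensed treatment works. But applying paragraphs (e)–(j): (e) operates against (a): a current Standing Waiver is held. (f) is engaged (the compliance score is 113 points, meeting the 93 points threshold), but yields to (g): (g) applies — the plant is within 200 m of a designated waterway. (h) is triggered (the qualifying period is 255 days, below the 335 days limit), but is set aside by (i): (i) operates against (h): discharge temperature exceeds 35 °C. (j), which would lift (i), is not engaged — the baseline figure is 461, short of 504. Exception (a) does not apply.
Exception (b): a current General Permit is held; aggregate throughput is 4,150 units, less than the 4,170 units limit — every condition holds. But: (k) is triggered — a current Category 6 Declaration is held. Exception (b) does not apply.
Exception (c): the facility operates on a batch process; a current Class 5 Certificate is held — every condition holds. However, paragraph (l) must be considered: (l) operates against (c): a current Tier 1 Declaration is held. So (c) is unavailable.
Exception (d): the reference index is 746, under the 833 limit; average daily discharge volume is 970 litres, less than the 1050 litres limit — every condition holds. However, paragraph (m) must be considered: (m) is engaged — a current Class F Clearance is held. (d) is therefore removed.
No exception is made out. Kwame's plant falls within the general rule.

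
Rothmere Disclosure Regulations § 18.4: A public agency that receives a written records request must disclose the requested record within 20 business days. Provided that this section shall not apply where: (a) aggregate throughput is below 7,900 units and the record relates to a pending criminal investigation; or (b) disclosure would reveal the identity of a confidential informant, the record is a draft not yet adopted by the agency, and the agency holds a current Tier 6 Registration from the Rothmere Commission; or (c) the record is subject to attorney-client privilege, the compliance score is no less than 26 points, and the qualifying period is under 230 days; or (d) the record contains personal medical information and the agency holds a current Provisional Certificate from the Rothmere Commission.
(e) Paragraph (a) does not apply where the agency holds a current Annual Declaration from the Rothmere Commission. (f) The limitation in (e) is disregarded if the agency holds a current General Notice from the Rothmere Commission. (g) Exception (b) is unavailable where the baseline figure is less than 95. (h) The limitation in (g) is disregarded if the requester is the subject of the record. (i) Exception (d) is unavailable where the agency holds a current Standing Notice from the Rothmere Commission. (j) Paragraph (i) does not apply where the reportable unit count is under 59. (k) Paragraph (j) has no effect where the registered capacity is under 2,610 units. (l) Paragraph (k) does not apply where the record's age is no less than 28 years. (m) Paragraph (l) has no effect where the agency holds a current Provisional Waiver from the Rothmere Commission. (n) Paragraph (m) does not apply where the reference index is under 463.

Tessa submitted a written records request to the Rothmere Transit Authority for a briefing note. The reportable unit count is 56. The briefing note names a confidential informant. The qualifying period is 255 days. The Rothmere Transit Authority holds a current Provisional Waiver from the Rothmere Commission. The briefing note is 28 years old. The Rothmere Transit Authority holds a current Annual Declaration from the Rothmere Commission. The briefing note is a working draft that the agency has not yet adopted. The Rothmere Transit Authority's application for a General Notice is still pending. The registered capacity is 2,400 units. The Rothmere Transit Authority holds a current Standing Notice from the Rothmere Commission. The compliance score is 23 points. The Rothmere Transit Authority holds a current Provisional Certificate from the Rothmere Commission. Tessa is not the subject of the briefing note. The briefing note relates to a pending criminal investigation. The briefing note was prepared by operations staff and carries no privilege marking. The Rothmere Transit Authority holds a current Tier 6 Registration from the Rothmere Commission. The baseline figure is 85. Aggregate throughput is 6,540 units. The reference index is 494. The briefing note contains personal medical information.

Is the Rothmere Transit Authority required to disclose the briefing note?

Yes — the Rothmere Transit Authority must disclose the briefing note.

Exception (a)'s conditions are all satisfied: aggregate throughput is 6,540 units, below the 7,900 units limit; the briefing note relates to a pending investigation. But: (e) operates against (a): a current Annual Declaration is held. (f), which would lift (e), is inapplicable — no current General Notice is held. So (a) is unavailable.
Exception (b)'s conditions are all satisfied: the briefing note names a confidential informant; the briefing note is an unadopted draft; a current Tier 6 Registration is held. But applying paragraphs (g)–(h): (g) operates against (b): the baseline figure is 85, less than the 95 limit. (h), which would lift (g), is not engaged — Tessa is not the subject of the briefing note. So (b) is unavailable.
Exception (c) fails — the briefing note carries no privilege marking.
Exception (d): the briefing note contains personal medical information; a current Provisional Certificate is held — every condition holds. However, paragraphs (i)–(n) must be considered: (i) operates against (d): a current Standing Notice is held. (j) operates (the reportable unit count is 56, under the 59 limit), but is set aside by (k): (k) operates against (j): the registered capacity is 2,400 units, under the 2,610 units limit. (l) is engaged (the record's age is 28 years, meeting the 28 years threshold), but is set aside by (m): (m) operates against (l): a current Provisional Waiver is held. (n) is inapplicable (the reference index is 494, not under 463), so (m) stands. So (d) is unavailable.
No exception is made out. the Rothmere Transit Authority falls within the general rule.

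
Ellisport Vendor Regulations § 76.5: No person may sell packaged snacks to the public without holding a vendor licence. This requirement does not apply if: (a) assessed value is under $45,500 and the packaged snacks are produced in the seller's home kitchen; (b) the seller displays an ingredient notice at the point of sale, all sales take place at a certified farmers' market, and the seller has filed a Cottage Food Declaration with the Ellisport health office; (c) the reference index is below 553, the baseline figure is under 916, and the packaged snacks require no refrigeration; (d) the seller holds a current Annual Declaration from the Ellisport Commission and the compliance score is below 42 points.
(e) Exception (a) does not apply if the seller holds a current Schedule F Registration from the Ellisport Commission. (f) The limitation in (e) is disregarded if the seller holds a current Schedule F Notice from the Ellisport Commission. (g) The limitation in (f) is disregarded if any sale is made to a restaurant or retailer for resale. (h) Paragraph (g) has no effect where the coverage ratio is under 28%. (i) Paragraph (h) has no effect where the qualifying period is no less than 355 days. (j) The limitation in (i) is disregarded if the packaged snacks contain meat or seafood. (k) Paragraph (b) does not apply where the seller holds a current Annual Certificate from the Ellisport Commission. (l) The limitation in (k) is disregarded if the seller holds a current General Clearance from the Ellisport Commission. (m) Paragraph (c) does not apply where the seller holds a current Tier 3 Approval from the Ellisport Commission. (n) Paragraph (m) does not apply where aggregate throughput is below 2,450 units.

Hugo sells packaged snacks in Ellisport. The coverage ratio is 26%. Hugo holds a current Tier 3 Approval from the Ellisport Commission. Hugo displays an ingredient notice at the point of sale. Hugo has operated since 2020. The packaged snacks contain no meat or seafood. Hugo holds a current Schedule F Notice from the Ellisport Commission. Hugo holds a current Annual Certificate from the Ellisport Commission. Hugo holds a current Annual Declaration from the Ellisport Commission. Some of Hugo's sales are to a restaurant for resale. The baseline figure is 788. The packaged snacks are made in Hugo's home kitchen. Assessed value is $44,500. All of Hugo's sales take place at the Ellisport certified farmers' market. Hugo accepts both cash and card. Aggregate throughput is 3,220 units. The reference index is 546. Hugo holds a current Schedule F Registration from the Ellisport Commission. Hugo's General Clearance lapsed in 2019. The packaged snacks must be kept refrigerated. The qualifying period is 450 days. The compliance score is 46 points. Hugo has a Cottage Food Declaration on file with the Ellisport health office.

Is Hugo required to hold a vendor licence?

Exception (a) is satisfied on its face — assessed value is $44,500, under the $45,500 limit; the packaged snacks are home-kitchen produced. Turning to paragraphs (e)–(j): (e) applies — a current Schedule F Registration is held. (f) would limit (e) — a current Schedule F Notice is held — but (g) sets (f) aside: (g) operates against (f): some sales are to a restaurant for resale. (h) operates (the coverage ratio is 26%, under the 28% limit), but is overridden by (i): (i) operates against (h): the qualifying period is 450 days, meeting the 355 days threshold. (j) is inapplicable (the packaged snacks contain no meat or seafood), so (i) stands. Exception (a) does not apply.
All of (b)'s requirements are met (an ingredient notice is displayed; all sales are at a certified farmers' market; a Cottage Food Declaration is on file). But: (k) is engaged — a current Annual Certificate is held. (l), which would lift (k), does not operate here — the General Clearance is not current. So (b) is unavailable.
Exception (c) does not apply: the packaged snacks require refrigeration.
Exception (d) does not apply: the compliance score is 46 points, not below 42 points.
No exception displaces § 76.5.

Yes — Hugo must hold a vendor licence.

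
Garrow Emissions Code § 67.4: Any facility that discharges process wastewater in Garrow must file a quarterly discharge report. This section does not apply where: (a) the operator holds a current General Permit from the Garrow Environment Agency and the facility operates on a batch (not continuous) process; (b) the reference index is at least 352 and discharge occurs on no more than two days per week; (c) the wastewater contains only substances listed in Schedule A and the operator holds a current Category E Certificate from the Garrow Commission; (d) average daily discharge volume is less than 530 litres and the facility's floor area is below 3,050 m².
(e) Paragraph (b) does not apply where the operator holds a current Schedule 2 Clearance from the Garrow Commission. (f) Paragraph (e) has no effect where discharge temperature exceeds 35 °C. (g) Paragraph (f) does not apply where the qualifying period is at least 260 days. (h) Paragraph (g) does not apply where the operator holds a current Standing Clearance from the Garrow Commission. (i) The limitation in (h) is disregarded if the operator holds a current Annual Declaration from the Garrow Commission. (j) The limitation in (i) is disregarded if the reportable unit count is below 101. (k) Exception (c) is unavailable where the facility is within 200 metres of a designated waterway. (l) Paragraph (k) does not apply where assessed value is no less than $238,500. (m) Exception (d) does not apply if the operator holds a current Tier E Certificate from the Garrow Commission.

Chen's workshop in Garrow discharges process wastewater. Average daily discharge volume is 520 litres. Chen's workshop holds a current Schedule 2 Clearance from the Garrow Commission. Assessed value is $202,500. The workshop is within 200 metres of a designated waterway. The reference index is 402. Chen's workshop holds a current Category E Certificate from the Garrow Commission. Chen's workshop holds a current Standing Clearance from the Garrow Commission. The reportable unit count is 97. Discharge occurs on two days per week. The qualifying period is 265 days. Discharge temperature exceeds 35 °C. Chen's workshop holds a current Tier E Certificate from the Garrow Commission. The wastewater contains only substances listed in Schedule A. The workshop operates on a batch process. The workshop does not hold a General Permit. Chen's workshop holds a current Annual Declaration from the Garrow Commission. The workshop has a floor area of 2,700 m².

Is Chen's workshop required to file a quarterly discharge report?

No — exception (b) applies; Chen's workshop is not required to file a quarterly discharge report.

Exception (a) does not apply: no General Permit is held.
All of (b)'s requirements are met (the reference index is 402, meeting the 352 threshold; discharge occurs on no more than two days per week). As to paragraphs (e)–(j): (e) would limit (b) — a current Schedule 2 Clearance is held — but (f) sets (e) aside: (f) is triggered — discharge temperature exceeds 35 °C. (g) is engaged (the qualifying period is 265 days, meeting the 260 days threshold), but is set aside by (h): (h) applies — a current Standing Clearance is held. (i) is engaged (a current Annual Declaration is held), but is set aside by (j): (j) operates against (i): the reportable unit count is 97, below the 101 limit. (b) remains available.
Exception (c) is satisfied on its face — the wastewater is Schedule-A-only; a current Category E Certificate is held. Turning to paragraphs (k)–(l): (k) is engaged — the workshop is within 200 m of a designated waterway. (l), which would lift (k), is not triggered — assessed value is $202,500, short of $238,500. So (c) is unavailable.
Exception (d)'s conditions are all satisfied: average daily discharge volume is 520 litres, less than the 530 litres limit; the facility's floor area is 2,700 m², below the 3,050 m² limit. But: (m) is engaged — a current Tier E Certificate is held. So (d) is unavailable.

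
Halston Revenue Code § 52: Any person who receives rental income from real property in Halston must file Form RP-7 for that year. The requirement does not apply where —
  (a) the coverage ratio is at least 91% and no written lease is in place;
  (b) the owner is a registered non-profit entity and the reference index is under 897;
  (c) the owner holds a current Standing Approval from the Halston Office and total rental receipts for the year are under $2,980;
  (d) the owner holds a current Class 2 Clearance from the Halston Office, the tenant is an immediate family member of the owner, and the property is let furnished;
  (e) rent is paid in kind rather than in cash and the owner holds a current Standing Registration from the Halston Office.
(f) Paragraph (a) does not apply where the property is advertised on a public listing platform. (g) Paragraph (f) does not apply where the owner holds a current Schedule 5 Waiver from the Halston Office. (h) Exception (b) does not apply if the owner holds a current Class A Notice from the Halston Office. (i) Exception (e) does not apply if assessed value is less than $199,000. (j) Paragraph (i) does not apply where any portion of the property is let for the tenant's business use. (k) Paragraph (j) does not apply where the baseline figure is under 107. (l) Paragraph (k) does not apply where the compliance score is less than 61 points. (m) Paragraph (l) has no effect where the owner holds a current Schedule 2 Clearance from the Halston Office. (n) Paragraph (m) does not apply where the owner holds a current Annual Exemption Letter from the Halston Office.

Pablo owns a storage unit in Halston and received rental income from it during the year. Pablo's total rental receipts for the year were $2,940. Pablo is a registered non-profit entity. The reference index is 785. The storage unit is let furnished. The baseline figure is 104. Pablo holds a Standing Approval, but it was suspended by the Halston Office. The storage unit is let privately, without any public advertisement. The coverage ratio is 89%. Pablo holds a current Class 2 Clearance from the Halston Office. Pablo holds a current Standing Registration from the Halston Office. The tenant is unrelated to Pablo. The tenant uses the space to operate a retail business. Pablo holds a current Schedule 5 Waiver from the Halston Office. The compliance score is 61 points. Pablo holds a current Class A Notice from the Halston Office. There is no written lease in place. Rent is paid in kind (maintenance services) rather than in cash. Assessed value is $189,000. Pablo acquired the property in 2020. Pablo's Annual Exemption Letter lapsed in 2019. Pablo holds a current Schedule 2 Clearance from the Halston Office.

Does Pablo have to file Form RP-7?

Yes — Pablo must file Form RP-7.

Exception (a) does not apply: the coverage ratio is 89%, short of 91%.
All of (b)'s requirements are met (Pablo is a registered non-profit; the reference index is 785, under the 897 limit). But: (h) operates — a current Class A Notice is held. So (b) is unavailable.
Exception (c) fails — no current Standing Approval is held.
Exception (d) requires that the tenant is an immediate family member of the owner; but the tenant is unrelated to the owner, so (d) is unavailable.
Exception (e): rent is paid in kind; a current Standing Registration is held — every condition holds. But applying paragraphs (i)–(n): (i) operates against (e): assessed value is $189,000, less than the $199,000 limit. (j) would limit (i) — the space is let for business use — but (k) sets (j) aside: (k) operates against (j): the baseline figure is 104, under the 107 limit. (l) does not operate here (the compliance score is 61 points, not less than 61 points), so (k) stands. So (e) is unavailable.
No exception applies. The general rule governs.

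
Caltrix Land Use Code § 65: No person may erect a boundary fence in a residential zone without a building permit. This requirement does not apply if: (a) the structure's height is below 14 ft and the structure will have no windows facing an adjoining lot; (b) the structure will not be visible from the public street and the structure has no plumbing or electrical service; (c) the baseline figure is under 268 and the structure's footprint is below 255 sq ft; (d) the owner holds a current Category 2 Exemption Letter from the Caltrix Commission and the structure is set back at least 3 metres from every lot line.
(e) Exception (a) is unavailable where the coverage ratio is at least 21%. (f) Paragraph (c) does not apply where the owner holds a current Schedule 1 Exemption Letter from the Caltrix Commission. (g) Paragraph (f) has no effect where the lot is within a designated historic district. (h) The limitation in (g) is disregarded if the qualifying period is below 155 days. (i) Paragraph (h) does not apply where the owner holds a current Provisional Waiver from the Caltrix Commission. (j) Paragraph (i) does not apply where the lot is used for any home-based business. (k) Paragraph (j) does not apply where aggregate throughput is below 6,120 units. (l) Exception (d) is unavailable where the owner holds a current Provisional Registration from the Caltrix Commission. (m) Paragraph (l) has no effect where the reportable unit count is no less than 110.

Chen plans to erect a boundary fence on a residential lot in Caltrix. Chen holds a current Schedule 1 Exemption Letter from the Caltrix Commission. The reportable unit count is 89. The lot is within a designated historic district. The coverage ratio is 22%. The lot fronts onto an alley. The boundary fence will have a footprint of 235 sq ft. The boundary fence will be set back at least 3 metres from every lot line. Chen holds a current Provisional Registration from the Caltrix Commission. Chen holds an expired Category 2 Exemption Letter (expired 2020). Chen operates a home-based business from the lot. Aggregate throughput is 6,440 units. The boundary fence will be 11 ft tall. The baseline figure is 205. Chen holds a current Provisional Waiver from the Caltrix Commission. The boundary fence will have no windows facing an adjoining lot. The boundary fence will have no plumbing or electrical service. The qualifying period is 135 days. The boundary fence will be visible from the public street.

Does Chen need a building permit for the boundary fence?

Exception (a): the structure's height is 11 ft, below the 14 ft limit; no windows face an adjoining lot — every condition holds. But: (e) operates against (a): the coverage ratio is 22%, meeting the 21% threshold. Exception (a) does not apply.
Exception (b) requires that the structure will not be visible from the public street; but the structure will be visible from the street, so (b) is unavailable.
Exception (c) is satisfied on its face — the baseline figure is 205, under the 268 limit; the structure's footprint is 235 sq ft, below the 255 sq ft limit. However, paragraphs (f)–(k) must be considered: (f) operates — a current Schedule 1 Exemption Letter is held. (g) would limit (f) — the lot is in a historic district — but (h) sets (g) aside: (h) is engaged — the qualifying period is 135 days, below the 155 days limit. (i) operates (a current Provisional Waiver is held), but yields to (j): (j) operates against (i): a home-based business operates on the lot. (k) is not triggered (aggregate throughput is 6,440 units, not below 6,120 units), so (j) stands. So (c) is unavailable.
Exception (d) requires that the owner holds a current Category 2 Exemption Letter from the Caltrix Commission; but there is no Category 2 Exemption Letter in force, so (d) is unavailable.
No exception applies. The general rule governs.

Yes — Chen must obtain a building permit.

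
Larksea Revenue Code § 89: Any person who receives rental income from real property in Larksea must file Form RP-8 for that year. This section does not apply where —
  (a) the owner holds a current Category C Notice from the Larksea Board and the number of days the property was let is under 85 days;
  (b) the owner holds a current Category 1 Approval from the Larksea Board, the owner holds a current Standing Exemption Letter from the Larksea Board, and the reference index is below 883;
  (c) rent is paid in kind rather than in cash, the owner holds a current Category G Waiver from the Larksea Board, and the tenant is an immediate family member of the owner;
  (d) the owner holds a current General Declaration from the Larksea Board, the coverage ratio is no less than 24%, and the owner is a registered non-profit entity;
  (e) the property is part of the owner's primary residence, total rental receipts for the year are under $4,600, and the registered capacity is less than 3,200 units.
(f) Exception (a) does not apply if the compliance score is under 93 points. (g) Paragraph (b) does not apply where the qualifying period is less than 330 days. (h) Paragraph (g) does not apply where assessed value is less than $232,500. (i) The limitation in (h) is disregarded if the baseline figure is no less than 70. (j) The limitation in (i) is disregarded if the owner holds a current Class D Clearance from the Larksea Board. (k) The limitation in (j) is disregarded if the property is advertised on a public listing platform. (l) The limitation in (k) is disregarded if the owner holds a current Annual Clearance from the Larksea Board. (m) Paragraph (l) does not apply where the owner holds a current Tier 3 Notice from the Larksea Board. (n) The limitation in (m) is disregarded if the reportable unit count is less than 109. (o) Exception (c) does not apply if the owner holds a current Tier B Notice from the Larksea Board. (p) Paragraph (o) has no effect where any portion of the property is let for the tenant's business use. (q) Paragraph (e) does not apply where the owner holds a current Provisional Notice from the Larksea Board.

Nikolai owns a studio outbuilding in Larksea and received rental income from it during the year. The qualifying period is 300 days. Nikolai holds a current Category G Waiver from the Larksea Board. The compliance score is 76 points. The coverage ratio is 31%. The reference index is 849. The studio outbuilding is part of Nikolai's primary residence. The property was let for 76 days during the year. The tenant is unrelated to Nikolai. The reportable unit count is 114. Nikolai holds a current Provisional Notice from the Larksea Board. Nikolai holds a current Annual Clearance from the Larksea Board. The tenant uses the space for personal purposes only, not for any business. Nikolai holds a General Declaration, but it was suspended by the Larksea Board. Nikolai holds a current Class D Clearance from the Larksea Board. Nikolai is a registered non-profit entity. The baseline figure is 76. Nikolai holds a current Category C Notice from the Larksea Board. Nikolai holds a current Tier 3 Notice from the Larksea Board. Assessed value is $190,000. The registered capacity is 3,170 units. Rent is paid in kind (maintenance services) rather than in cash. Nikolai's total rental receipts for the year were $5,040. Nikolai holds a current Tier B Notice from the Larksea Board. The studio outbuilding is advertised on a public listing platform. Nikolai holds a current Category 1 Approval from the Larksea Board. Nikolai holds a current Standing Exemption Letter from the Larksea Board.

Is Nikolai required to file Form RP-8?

Exception (a)'s conditions are all satisfied: a current Category C Notice is held; the number of days the property was let is 76 days, under the 85 days limit. Turning to paragraph (f): (f) operates — the compliance score is 76 points, under the 93 points limit. (a) is therefore removed.
All of (b)'s requirements are met (a current Category 1 Approval is held; a current Standing Exemption Letter is held; the reference index is 849, below the 883 limit). But applying paragraphs (g)–(n): (g) operates — the qualifying period is 300 days, less than the 330 days limit. (h) is triggered (assessed value is $190,000, less than the $232,500 limit), but yields to (i): (i) operates against (h): the baseline figure is 76, meeting the 70 threshold. (j) is engaged (a current Class D Clearance is held), but is overridden by (k): (k) operates against (j): the property is publicly advertised. (l) would limit (k) — a current Annual Clearance is held — but (m) sets (l) aside: (m) operates against (l): a current Tier 3 Notice is held. (n), which would lift (m), is not engaged — the reportable unit count is 114, not less than 109. Exception (b) does not apply.
Exception (c) does not apply: the tenant is unrelated to the owner.
Exception (d) fails — there is no General Declaration in force.
Exception (e) does not apply: total rental receipts for the year are $5,040, not under $4,600.
No exception applies. The general rule governs.

Yes — Nikolai must file Form RP-8.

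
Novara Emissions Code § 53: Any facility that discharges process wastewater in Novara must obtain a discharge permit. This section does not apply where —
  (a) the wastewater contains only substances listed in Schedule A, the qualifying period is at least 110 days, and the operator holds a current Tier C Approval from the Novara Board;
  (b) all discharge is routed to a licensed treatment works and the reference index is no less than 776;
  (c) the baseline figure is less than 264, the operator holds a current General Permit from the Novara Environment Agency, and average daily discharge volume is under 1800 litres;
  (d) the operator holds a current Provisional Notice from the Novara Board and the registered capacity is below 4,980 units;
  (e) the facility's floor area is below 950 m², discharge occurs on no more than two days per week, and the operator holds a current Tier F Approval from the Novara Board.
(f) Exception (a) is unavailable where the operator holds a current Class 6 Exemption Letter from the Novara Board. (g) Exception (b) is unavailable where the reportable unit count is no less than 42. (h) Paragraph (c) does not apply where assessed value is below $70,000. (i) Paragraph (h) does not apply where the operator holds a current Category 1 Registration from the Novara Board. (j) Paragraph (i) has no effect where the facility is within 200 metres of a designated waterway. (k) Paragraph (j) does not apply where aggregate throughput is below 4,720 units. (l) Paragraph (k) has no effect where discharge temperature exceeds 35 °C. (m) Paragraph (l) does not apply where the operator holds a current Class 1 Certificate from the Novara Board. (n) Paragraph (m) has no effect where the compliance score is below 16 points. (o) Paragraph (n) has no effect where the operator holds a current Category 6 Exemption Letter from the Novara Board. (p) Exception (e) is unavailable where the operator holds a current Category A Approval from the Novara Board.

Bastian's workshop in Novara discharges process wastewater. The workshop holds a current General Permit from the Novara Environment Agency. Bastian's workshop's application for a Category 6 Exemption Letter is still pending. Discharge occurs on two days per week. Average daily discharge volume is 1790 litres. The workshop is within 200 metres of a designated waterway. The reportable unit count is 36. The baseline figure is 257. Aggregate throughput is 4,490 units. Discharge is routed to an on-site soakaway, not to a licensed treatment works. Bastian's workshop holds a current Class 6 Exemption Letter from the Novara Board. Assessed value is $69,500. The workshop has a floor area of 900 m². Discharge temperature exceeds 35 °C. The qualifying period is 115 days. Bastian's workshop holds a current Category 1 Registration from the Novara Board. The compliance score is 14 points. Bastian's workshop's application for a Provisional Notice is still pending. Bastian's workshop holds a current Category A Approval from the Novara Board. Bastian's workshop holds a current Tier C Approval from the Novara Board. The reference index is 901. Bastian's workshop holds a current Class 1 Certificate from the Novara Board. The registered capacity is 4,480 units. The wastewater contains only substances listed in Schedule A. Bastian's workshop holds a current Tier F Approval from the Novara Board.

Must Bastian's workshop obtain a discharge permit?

Exception (a)'s conditions are all satisfied: the wastewater is Schedule-A-only; the qualifying period is 115 days, meeting the 110 days threshold; a current Tier C Approval is held. However, paragraph (f) must be considered: (f) is triggered — a current Class 6 Exemption Letter is held. Exception (a) does not apply.
Exception (b) fails — discharge is not routed to a licensed treatment works.
Exception (c): the baseline figure is 257, less than the 264 limit; a current General Permit is held; average daily discharge volume is 1790 litres, under the 1800 litres limit — every condition holds. Turning to paragraphs (h)–(o): (h) operates against (c): assessed value is $69,500, below the $70,000 limit. (i) would limit (h) — a current Category 1 Registration is held — but (j) sets (i) aside: (j) operates — the workshop is within 200 m of a designated waterway. (k) is engaged (aggregate throughput is 4,490 units, below the 4,720 units limit), but yields to (l): (l) operates against (k): discharge temperature exceeds 35 °C. (m) is triggered (a current Class 1 Certificate is held), but is overridden by (n): (n) operates against (m): the compliance score is 14 points, below the 16 points limit. (o) does not operate here (the Category 6 Exemption Letter is not current), so (n) stands. So (c) is unavailable.
Exception (d) requires that the operator holds a current Provisional Notice from the Novara Board; but the Provisional Notice is not current, so (d) is unavailable.
Exception (e): the facility's floor area is 900 m², below the 950 m² limit; discharge occurs on no more than two days per week; a current Tier F Approval is held — every condition holds. But: (p) is triggered — a current Category A Approval is held. So (e) is unavailable.
No exception is made out. Bastian's workshop falls within the general rule.

Yes — Bastian's workshop must obtain a discharge permit.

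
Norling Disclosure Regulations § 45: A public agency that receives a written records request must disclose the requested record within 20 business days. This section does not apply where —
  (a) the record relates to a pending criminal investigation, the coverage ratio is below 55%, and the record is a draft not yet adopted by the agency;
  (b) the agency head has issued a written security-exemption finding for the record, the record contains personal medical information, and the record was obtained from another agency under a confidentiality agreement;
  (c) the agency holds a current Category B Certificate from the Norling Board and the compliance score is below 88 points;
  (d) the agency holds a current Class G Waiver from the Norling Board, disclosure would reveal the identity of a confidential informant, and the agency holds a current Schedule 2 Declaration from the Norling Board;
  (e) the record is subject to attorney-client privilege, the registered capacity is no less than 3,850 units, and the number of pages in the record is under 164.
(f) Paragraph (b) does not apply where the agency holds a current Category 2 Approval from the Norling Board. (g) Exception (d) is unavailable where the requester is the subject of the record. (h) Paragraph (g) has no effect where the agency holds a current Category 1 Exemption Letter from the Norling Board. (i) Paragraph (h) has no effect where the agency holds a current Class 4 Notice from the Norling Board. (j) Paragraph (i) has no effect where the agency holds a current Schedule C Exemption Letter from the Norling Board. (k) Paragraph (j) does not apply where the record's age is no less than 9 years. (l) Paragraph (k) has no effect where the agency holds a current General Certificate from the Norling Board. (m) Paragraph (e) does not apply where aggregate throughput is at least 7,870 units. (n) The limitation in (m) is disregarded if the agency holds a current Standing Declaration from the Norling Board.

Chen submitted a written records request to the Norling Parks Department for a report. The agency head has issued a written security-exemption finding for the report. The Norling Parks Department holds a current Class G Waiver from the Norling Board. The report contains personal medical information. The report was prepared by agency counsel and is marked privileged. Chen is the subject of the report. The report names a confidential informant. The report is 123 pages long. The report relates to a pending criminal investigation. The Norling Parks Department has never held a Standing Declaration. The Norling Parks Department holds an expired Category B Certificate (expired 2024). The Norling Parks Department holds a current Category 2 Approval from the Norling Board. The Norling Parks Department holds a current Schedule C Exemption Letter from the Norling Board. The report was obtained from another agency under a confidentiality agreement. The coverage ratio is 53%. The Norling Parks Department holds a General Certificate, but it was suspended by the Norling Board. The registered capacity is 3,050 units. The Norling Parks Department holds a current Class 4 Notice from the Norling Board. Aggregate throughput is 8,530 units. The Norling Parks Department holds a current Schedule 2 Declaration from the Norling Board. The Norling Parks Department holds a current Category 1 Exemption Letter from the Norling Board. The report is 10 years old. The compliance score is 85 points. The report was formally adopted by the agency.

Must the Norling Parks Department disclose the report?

Exception (a) does not apply: the report has been formally adopted.
Exception (b)'s conditions are all satisfied: a written security-exemption finding has been issued; the report contains personal medical information; the report was obtained under a confidentiality agreement. Turning to paragraph (f): (f) operates against (b): a current Category 2 Approval is held. (b) is therefore removed.
Exception (c) requires that the agency holds a current Category B Certificate from the Norling Board; but no current Category B Certificate is held, so (c) is unavailable.
Exception (d) is satisfied on its face — a current Class G Waiver is held; the report names a confidential informant; a current Schedule 2 Declaration is held. However, paragraphs (g)–(l) must be considered: (g) operates against (d): Chen is the subject of the report. (h) would limit (g) — a current Category 1 Exemption Letter is held — but (i) sets (h) aside: (i) is engaged — a current Class 4 Notice is held. (j) applies (a current Schedule C Exemption Letter is held), but is itself disapplied by (k): (k) operates against (j): the record's age is 10 years, meeting the 9 years threshold. (l) is inapplicable (the General Certificate is not current), so (k) stands. Exception (d) does not apply.
Exception (e) does not apply: the registered capacity is 3,050 units, short of 3,850 units.
No exception applies. The general rule governs.

Yes — the Norling Parks Department must disclose the report.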